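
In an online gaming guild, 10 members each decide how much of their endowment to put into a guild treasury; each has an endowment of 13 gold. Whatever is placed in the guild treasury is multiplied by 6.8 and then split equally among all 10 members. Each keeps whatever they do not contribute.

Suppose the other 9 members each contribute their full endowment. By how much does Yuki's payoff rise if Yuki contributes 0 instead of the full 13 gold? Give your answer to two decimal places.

Switching from a contribution of 13 to 0 lets Yuki keep an extra 13 gold, but lowers the guild treasury by 13, which costs Yuki their own share of that drop: 6.8/10 × 13 = 8.84.
Net gain = 13 − 8.84 = 4.16. The private return per contributed unit (0.6800) is below 1, so free-riding is indeed the best response regardless of what the others do.

4.16 gold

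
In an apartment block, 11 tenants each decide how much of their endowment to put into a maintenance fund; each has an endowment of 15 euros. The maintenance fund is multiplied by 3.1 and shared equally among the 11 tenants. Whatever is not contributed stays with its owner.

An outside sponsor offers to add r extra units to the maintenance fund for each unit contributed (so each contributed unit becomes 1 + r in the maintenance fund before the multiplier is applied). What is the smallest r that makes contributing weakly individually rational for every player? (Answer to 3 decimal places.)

2.548

With matching at rate r, one contributed unit becomes (1 + r) in the maintenance fund and returns 3.1 × (1 + r) / 11 to the contributor.
Setting this equal to 1: 1 + r = 11/3.1 = 3.5484.
So the minimum matching rate is r = 3.5484 − 1 = 2.548.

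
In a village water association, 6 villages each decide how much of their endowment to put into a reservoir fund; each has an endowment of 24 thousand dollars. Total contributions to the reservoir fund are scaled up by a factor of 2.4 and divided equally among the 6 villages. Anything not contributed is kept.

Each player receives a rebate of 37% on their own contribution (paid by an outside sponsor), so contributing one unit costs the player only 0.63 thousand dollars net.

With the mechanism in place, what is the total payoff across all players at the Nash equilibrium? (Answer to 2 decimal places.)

144.00 thousand dollars

With the mechanism, a contributed unit returns (2.4/6) / 0.63 = 0.6349 per unit of net cost — still below 1 — so contributing 0 remains dominant for every player.
At the Nash equilibrium no one contributes; group total payoff = 6 × 24 = 144.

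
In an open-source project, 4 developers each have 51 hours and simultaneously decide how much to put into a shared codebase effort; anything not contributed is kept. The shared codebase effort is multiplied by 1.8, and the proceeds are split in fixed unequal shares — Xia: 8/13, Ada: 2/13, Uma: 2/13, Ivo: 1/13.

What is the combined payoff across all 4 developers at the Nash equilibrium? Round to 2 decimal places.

For player j, contributing a unit is worthwhile iff 1.8 × (j's share) ≥ 1, i.e. iff j's share is at least 0.5556.
Xia alone (share 8/13) is above the threshold, contributing 51; the remaining 3 contribute 0. Total contributed: 51.
The shared codebase effort pays out 1.8 × 51 = 91.80 in total (split across the unequal shares, but the aggregate is all that matters for the group sum).
The 3 free-riders keep 51 each, adding 153. Group total = 153 + 91.80 = 244.80.

244.80 hours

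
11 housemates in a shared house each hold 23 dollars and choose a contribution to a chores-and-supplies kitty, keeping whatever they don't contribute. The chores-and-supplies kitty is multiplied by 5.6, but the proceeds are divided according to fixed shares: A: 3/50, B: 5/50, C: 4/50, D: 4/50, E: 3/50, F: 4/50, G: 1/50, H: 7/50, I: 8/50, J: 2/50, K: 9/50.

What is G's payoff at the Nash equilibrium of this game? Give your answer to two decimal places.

For player j, contributing a unit is worthwhile iff 5.6 × (j's share) ≥ 1, i.e. iff j's share is at least 0.1786.
The only share above 0.1786 is K's 9/50, contributing 23; the remaining 10 contribute 0. Total contributed: 23.
G keeps 23 and receives 5.6 × 23 × 1/50 = 2.58 from the chores-and-supplies kitty, for a payoff of 25.58.

25.58 dollars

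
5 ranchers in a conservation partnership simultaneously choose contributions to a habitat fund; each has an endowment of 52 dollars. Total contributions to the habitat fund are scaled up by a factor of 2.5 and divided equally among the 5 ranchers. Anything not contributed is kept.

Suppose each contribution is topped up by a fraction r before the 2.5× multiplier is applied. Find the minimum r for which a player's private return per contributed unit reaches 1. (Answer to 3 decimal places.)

1.000

With matching at rate r, one contributed unit becomes (1 + r) in the habitat fund and returns 2.5 × (1 + r) / 5 to the contributor.
Setting this equal to 1: 1 + r = 5/2.5 = 2.0000.
So the minimum matching rate is r = 2.0000 − 1 = 1.000.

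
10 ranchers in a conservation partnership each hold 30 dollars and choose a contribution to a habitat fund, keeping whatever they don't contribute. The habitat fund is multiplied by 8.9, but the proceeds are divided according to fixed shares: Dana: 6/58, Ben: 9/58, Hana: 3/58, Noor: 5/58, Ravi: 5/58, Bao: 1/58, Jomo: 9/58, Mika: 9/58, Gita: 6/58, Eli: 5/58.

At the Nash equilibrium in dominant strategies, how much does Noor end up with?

Player j's private return per contributed unit is 8.9 × (j's share). Contributing is weakly dominant for j when that share is at least 1/8.9 = 0.1124, and contributing 0 is dominant otherwise.
Ben, Jomo and Mika clear that bar, contributing 30 each; the remaining 7 contribute 0. Total contributed: 90.
Noor keeps 30 and receives 8.9 × 90 × 5/58 = 69.05 from the habitat fund, for a payoff of 99.05.

99.05 dollars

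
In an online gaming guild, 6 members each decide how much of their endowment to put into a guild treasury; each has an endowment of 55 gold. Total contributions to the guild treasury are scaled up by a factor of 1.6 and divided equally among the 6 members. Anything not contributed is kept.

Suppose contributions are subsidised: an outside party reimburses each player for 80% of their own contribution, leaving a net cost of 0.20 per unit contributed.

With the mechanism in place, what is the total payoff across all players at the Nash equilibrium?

792.00 gold

The effective private return per unit is now (1.6/6) / 0.20 = 1.3333 > 1, so every player's dominant strategy flips to full contribution.
At the Nash equilibrium everyone contributes 55. Group total payoff = 6 × (55 × 0.80 + 1.6 × 55) = 792.00.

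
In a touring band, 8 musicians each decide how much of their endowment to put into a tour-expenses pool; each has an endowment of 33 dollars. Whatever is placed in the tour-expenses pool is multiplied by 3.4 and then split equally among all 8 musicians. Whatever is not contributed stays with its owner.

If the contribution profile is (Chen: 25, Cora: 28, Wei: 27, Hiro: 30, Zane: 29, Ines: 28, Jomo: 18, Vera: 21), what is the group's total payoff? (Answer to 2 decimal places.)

758.40 dollars

Total contributed: 25 + 28 + 27 + 30 + 29 + 28 + 18 + 21 = 206; total kept: 8 × 33 − 206 = 58.
The tour-expenses pool pays out 3.4 × 206 = 700.40 in aggregate.
Group total = 58 + 700.40 = 758.40.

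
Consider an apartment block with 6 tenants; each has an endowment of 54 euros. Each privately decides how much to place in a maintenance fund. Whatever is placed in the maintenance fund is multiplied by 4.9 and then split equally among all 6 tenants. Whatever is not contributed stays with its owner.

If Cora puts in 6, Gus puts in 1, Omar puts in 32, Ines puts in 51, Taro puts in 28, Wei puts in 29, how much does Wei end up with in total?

145.05 euros

Total contributed: 6 + 1 + 32 + 51 + 28 + 29 = 147.
Each receives 4.9 × 147 / 6 = 120.05 from the maintenance fund.
Wei keeps 54 − 29 = 25, so Wei's payoff is 25 + 120.05 = 145.05.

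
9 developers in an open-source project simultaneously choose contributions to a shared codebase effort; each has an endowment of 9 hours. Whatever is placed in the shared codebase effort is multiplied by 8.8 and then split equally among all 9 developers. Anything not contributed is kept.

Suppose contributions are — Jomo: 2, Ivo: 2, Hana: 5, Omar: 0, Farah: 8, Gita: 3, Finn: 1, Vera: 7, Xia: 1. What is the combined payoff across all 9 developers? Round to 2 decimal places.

307.20 hours

Total contributed: 2 + 2 + 5 + 0 + 8 + 3 + 1 + 7 + 1 = 29; total kept: 9 × 9 − 29 = 52.
The shared codebase effort pays out 8.8 × 29 = 255.20 in aggregate.
Group total = 52 + 255.20 = 307.20.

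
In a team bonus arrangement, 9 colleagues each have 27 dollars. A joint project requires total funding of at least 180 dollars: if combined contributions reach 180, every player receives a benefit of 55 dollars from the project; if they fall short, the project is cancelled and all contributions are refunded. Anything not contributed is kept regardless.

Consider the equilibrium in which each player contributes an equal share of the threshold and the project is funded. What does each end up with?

62 dollars

Equal share of the threshold: 180/9 = 20.
At this profile no one gains by cutting their contribution: any cut drops the total below 180, the project is cancelled, contributions are refunded, and the deviator ends with 27, which is less than 27 − 20 + 55 = 62. Contributing more than 20 just wastes the excess. So contributing exactly 20 is a best response.
Each player's payoff: 27 − 20 + 55 = 62.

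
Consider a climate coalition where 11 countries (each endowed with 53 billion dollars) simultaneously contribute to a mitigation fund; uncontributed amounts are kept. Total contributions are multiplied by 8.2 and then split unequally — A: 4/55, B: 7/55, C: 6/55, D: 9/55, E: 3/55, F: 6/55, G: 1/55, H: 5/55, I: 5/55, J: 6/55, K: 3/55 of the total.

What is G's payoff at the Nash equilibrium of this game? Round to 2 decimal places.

For player j, contributing a unit is worthwhile iff 8.2 × (j's share) ≥ 1, i.e. iff j's share is at least 0.1220.
The shares above 0.1220 belong to B and D, contributing 53 each; the remaining 9 contribute 0. Total contributed: 106.
G keeps 53 and receives 8.2 × 106 × 1/55 = 15.80 from the mitigation fund, for a payoff of 68.80.

68.80 billion dollars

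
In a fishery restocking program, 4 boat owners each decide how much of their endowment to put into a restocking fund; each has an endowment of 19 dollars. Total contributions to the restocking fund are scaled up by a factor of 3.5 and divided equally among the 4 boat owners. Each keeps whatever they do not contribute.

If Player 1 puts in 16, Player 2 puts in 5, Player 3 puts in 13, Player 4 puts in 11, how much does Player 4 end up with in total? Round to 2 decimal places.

Total contributed: 16 + 5 + 13 + 11 = 45.
Each receives 3.5 × 45 / 4 = 39.38 from the restocking fund.
Player 4 keeps 19 − 11 = 8, so Player 4's payoff is 8 + 39.38 = 47.38.

47.38 dollars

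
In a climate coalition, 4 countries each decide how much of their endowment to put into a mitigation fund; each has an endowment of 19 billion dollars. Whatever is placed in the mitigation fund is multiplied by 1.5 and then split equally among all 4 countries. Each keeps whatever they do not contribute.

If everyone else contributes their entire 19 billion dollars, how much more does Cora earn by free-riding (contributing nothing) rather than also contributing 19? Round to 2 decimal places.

11.88 billion dollars

Switching from a contribution of 19 to 0 lets Cora keep an extra 19 billion dollars, but lowers the mitigation fund by 19, which costs Cora their own share of that drop: 1.5/4 × 19 = 7.12.
Net gain = 19 − 7.12 = 11.88. The private return per contributed unit (0.3750) is below 1, so free-riding is indeed the best response regardless of what the others do.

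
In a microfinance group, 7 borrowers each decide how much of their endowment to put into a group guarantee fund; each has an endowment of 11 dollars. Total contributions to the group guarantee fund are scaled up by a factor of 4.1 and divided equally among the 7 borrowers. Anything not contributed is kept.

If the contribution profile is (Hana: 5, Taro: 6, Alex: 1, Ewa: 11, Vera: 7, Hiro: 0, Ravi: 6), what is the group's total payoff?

188.60 dollars

Total contributed: 5 + 6 + 1 + 11 + 7 + 0 + 6 = 36; total kept: 7 × 11 − 36 = 41.
The group guarantee fund pays out 4.1 × 36 = 147.60 in aggregate.
Group total = 41 + 147.60 = 188.60.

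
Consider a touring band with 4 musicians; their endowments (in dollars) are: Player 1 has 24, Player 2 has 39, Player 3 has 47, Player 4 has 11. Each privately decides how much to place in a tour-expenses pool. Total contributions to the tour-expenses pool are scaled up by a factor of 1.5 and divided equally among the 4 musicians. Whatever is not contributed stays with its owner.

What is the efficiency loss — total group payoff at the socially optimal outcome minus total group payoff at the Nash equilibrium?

The private return per contributed unit is 1.5/4 = 0.3750 < 1 for every player regardless of endowment, so the Nash equilibrium is zero contribution and the group total is Σ E_j = 24 + 39 + 47 + 11 = 121.
Each contributed unit returns 1.500 to the group, so the social optimum is full contribution by everyone: group total = 1.500 × 121 = 181.50.
Efficiency loss = (1.500 − 1) × 121 = 60.50.

60.50 dollars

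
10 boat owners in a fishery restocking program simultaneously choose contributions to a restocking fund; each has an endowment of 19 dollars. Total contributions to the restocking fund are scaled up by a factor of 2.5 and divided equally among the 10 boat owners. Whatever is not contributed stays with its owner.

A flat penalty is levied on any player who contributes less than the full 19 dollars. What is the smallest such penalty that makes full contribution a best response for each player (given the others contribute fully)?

Given the others contribute fully, the best deviation is to contribute 0 (any partial contribution still incurs the fine and gives up units whose private return 0.2500 is below 1).
Deviating from 19 to 0 saves 19 dollars but forfeits the deviator's share of the drop in the restocking fund: 2.5/10 × 19 = 4.75.
So the deviation gain is 19 − 4.75 = 14.25, and the fine must be at least 14.25 dollars to wipe it out.

14.25 dollars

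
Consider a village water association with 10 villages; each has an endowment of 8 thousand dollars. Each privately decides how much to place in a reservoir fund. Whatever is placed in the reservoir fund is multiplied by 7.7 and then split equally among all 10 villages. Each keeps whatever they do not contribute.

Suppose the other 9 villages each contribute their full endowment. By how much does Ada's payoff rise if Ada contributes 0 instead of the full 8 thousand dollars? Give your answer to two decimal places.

Switching from a contribution of 8 to 0 lets Ada keep an extra 8 thousand dollars, but lowers the reservoir fund by 8, which costs Ada their own share of that drop: 7.7/10 × 8 = 6.16.
Net gain = 8 − 6.16 = 1.84. The private return per contributed unit (0.7700) is below 1, so free-riding is indeed the best response regardless of what the others do.

1.84 thousand dollars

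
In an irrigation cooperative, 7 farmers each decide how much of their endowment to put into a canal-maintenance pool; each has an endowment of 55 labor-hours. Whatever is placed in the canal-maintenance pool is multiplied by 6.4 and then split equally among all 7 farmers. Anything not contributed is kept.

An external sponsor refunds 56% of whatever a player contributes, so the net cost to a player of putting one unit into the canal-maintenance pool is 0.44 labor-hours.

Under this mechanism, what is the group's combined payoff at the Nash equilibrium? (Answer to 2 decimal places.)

With the mechanism, a contributed unit returns (6.4/7) / 0.44 = 2.0779 per unit of net cost to the contributor — now above 1 — so contributing fully is weakly dominant for every player.
At the Nash equilibrium everyone contributes 55. Group total payoff = 7 × (55 × 0.56 + 6.4 × 55) = 2679.60.

2679.60 labor-hours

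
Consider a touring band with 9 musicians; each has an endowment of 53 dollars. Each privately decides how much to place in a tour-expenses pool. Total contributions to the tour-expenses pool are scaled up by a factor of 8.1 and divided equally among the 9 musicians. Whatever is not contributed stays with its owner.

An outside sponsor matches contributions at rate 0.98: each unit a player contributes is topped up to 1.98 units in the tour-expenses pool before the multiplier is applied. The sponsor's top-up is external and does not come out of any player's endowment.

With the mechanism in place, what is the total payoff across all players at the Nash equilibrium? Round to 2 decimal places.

7650.13 dollars

The effective private return per unit is now 8.1 × 1.98 / 9 = 1.7820 > 1, so every player's dominant strategy flips to full contribution.
At the Nash equilibrium everyone contributes 53. Group total payoff = 8.1 × 1.98 × 477 = 7650.13.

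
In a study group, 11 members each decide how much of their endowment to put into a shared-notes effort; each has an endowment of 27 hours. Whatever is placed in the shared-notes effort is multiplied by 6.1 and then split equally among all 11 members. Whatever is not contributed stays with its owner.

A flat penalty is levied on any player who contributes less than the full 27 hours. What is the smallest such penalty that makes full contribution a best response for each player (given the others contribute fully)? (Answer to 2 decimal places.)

Given the others contribute fully, the best deviation is to contribute 0 (any partial contribution still incurs the fine and gives up units whose private return 0.5545 is below 1).
Deviating from 27 to 0 saves 27 hours but forfeits the deviator's share of the drop in the shared-notes effort: 6.1/11 × 27 = 14.97.
So the deviation gain is 27 − 14.97 = 12.03, and the fine must be at least 12.03 hours to wipe it out.

12.03 hours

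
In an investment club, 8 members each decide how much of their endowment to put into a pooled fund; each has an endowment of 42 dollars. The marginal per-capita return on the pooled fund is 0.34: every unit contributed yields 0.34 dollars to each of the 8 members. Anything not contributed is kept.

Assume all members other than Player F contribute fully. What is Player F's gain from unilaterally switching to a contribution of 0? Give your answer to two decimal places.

Switching from a contribution of 42 to 0 lets Player F keep an extra 42 dollars, but lowers the pooled fund by 42, which costs Player F their own share of that drop: 0.34 × 42 = 14.28.
Net gain = 42 − 14.28 = 27.72. The private return per contributed unit (0.34) is below 1, so free-riding is indeed the best response regardless of what the others do.

27.72 dollars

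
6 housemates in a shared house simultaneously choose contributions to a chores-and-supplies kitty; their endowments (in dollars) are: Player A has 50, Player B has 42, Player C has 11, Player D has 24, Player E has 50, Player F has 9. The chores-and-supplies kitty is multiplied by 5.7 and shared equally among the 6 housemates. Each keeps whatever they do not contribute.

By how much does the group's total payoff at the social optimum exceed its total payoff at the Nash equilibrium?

874.20 dollars

The private return per contributed unit is 5.7/6 = 0.9500 < 1 for every player regardless of endowment, so the Nash equilibrium is zero contribution and the group total is Σ E_j = 50 + 42 + 11 + 24 + 50 + 9 = 186.
Each contributed unit returns 5.700 to the group, so the social optimum is full contribution by everyone: group total = 5.700 × 186 = 1060.20.
Efficiency loss = (5.700 − 1) × 186 = 874.20.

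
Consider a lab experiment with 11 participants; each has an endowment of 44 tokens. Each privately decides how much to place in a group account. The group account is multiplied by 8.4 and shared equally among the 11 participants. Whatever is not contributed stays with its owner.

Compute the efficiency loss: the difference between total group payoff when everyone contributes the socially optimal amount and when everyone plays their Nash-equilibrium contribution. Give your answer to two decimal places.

Each contributed unit returns 8.4/11 = 0.7636 to its contributor — below 1 — so contributing 0 is dominant for every player. At the Nash equilibrium everyone keeps their 44, and the group total is 11 × 44 = 484.
Each contributed unit returns 8.400 to the group as a whole (0.7636 to each of 11 players), which exceeds 1, so the social optimum is full contribution: group total = 8.400 × 484 = 4065.60.
Efficiency loss = 4065.60 − 484 = 3581.60.

3581.60 tokens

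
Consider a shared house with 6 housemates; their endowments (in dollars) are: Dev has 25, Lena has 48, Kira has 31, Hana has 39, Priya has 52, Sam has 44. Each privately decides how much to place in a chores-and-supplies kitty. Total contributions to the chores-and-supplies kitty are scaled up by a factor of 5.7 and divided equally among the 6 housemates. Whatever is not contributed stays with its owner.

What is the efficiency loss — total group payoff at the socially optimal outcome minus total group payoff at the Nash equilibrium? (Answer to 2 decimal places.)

1123.30 dollars

The private return per contributed unit is 5.7/6 = 0.9500 < 1 for every player regardless of endowment, so the Nash equilibrium is zero contribution and the group total is Σ E_j = 25 + 48 + 31 + 39 + 52 + 44 = 239.
Each contributed unit returns 5.700 to the group, so the social optimum is full contribution by everyone: group total = 5.700 × 239 = 1362.30.
Efficiency loss = (5.700 − 1) × 239 = 1123.30.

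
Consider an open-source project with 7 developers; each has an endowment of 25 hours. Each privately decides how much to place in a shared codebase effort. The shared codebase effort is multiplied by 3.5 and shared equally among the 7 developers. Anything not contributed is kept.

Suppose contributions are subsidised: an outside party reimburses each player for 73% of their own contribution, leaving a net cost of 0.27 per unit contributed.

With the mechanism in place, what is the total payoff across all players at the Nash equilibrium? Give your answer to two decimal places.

With the mechanism, a contributed unit returns (3.5/7) / 0.27 = 1.8519 per unit of net cost to the contributor — now above 1 — so contributing fully is weakly dominant for every player.
At the Nash equilibrium everyone contributes 25. Group total payoff = 7 × (25 × 0.73 + 3.5 × 25) = 740.25.

740.25 hours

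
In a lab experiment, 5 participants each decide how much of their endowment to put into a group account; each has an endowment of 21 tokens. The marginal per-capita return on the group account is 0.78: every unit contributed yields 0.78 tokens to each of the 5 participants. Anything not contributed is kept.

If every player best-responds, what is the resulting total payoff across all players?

105.00 tokens

The private return per contributed unit is 0.78 < 1, so contributing 0 is dominant for every player. At the Nash equilibrium everyone keeps their 21, and the group total is 5 × 21 = 105.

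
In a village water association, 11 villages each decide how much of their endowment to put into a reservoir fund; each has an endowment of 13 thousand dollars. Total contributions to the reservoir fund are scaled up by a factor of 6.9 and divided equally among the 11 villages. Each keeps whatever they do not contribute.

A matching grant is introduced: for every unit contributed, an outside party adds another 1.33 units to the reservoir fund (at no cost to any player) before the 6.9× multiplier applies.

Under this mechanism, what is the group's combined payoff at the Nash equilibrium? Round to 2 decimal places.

Under the mechanism each unit contributed yields 6.9 × 2.33 / 11 = 1.4615 back to its contributor per unit of net cost, which exceeds 1, making full contribution the dominant choice for everyone.
So the Nash equilibrium is full contribution by all 11; the group earns 6.9 × 2.33 × 143 = 2299.01.

2299.01 thousand dollars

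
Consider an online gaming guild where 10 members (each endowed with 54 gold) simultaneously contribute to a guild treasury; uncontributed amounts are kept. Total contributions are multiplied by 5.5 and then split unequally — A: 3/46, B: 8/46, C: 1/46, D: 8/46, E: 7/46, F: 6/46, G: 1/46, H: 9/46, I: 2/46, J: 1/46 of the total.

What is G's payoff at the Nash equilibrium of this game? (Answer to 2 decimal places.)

60.46 gold

Player j's private return per contributed unit is 5.5 × (j's share). Contributing is weakly dominant for j when that share is at least 1/5.5 = 0.1818, and contributing 0 is dominant otherwise.
H alone (share 9/46) is above the threshold, contributing 54; the remaining 9 contribute 0. Total contributed: 54.
G keeps 54 and receives 5.5 × 54 × 1/46 = 6.46 from the guild treasury, for a payoff of 60.46.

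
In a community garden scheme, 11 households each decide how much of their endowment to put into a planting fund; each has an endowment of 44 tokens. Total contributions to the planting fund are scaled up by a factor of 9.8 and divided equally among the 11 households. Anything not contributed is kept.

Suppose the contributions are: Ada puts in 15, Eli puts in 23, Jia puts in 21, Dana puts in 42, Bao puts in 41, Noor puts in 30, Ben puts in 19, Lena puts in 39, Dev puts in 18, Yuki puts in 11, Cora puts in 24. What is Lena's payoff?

257.13 tokens

Total contributed: 15 + 23 + 21 + 42 + 41 + 30 + 19 + 39 + 18 + 11 + 24 = 283.
Each receives 9.8 × 283 / 11 = 252.13 from the planting fund.
Lena keeps 44 − 39 = 5, so Lena's payoff is 5 + 252.13 = 257.13.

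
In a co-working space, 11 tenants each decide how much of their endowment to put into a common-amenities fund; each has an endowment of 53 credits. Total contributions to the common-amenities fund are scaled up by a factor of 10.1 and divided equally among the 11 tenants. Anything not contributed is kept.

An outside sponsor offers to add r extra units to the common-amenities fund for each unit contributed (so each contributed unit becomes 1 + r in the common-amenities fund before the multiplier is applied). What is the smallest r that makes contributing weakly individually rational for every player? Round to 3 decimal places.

With matching at rate r, one contributed unit becomes (1 + r) in the common-amenities fund and returns 10.1 × (1 + r) / 11 to the contributor.
Setting this equal to 1: 1 + r = 11/10.1 = 1.0891.
So the minimum matching rate is r = 1.0891 − 1 = 0.089.

0.089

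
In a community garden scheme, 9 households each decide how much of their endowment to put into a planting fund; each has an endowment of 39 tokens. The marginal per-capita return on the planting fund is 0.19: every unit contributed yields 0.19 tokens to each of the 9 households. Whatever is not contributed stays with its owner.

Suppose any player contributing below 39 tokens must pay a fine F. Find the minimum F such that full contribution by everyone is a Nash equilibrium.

31.59 tokens

Given the others contribute fully, the best deviation is to contribute 0 (any partial contribution still incurs the fine and gives up units whose private return 0.19 is below 1).
Deviating from 39 to 0 saves 39 tokens but forfeits the deviator's share of the drop in the planting fund: 0.19 × 39 = 7.41.
So the deviation gain is 39 − 7.41 = 31.59, and the fine must be at least 31.59 tokens to wipe it out.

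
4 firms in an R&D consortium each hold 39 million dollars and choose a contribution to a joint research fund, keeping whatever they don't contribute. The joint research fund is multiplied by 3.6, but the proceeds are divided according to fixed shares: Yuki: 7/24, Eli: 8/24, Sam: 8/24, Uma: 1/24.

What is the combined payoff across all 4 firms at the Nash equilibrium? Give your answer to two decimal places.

460.20 million dollars

A player with share s gets back 3.6·s per unit contributed, so full contribution is dominant for anyone with s > 1/3.6 = 0.2778 and zero contribution is dominant for anyone below.
Yuki, Eli and Sam clear that bar, contributing 39 each; the remaining 1 contribute 0. Total contributed: 117.
The joint research fund pays out 3.6 × 117 = 421.20 in total (split across the unequal shares, but the aggregate is all that matters for the group sum).
The 1 free-riders keep 39 each, adding 39. Group total = 39 + 421.20 = 460.20.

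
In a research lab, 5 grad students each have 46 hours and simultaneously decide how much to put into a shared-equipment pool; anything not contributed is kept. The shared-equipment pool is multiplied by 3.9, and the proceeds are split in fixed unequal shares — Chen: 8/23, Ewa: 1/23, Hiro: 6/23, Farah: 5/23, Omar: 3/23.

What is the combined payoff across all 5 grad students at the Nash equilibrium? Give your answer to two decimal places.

496.80 hours

Player j's private return per contributed unit is 3.9 × (j's share). Contributing is weakly dominant for j when that share is at least 1/3.9 = 0.2564, and contributing 0 is dominant otherwise.
Chen and Hiro clear that bar, contributing 46 each; the remaining 3 contribute 0. Total contributed: 92.
The shared-equipment pool pays out 3.9 × 92 = 358.80 in total (split across the unequal shares, but the aggregate is all that matters for the group sum).
The 3 free-riders keep 46 each, adding 138. Group total = 138 + 358.80 = 496.80.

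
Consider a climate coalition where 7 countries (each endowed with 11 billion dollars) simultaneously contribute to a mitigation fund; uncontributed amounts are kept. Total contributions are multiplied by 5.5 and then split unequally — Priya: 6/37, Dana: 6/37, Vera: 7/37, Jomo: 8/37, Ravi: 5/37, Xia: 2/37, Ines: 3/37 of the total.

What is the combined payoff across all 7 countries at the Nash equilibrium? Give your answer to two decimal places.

For player j, contributing a unit is worthwhile iff 5.5 × (j's share) ≥ 1, i.e. iff j's share is at least 0.1818.
Vera and Jomo are above the threshold, contributing 11 each; the remaining 5 contribute 0. Total contributed: 22.
The mitigation fund pays out 5.5 × 22 = 121.00 in total (split across the unequal shares, but the aggregate is all that matters for the group sum).
The 5 free-riders keep 11 each, adding 55. Group total = 55 + 121.00 = 176.00.

176.00 billion dollars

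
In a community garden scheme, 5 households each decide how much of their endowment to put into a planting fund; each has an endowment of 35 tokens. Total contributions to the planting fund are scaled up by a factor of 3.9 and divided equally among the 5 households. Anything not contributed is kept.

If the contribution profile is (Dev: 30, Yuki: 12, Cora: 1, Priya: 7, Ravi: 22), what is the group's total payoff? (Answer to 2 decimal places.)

383.80 tokens

Total contributed: 30 + 12 + 1 + 7 + 22 = 72; total kept: 5 × 35 − 72 = 103.
The planting fund pays out 3.9 × 72 = 280.80 in aggregate.
Group total = 103 + 280.80 = 383.80.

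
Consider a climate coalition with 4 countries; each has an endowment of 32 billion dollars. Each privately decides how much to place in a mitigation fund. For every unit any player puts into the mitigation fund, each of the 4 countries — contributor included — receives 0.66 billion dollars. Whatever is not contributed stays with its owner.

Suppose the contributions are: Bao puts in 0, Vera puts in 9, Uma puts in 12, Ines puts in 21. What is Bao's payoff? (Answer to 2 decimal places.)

59.72 billion dollars

Total contributed: 0 + 9 + 12 + 21 = 42.
Each receives 0.66 × 42 = 27.72 from the mitigation fund.
Bao keeps 32 − 0 = 32, so Bao's payoff is 32 + 27.72 = 59.72.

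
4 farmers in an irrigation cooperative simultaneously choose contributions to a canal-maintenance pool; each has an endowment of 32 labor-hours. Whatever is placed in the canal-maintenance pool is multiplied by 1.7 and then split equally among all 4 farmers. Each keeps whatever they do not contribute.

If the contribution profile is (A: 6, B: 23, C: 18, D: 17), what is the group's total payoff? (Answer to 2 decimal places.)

172.80 labor-hours

Total contributed: 6 + 23 + 18 + 17 = 64; total kept: 4 × 32 − 64 = 64.
The canal-maintenance pool pays out 1.7 × 64 = 108.80 in aggregate.
Group total = 64 + 108.80 = 172.80.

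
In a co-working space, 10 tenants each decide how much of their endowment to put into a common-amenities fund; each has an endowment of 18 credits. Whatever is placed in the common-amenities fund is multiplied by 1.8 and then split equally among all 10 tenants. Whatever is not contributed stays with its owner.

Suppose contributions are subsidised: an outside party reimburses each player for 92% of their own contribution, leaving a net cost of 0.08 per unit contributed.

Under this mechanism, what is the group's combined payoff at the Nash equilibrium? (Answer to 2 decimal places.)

489.60 credits

The effective private return per unit is now (1.8/10) / 0.08 = 2.2500 > 1, so every player's dominant strategy flips to full contribution.
So the Nash equilibrium is full contribution by all 10; the group earns 10 × (18 × 0.92 + 1.8 × 18) = 489.60.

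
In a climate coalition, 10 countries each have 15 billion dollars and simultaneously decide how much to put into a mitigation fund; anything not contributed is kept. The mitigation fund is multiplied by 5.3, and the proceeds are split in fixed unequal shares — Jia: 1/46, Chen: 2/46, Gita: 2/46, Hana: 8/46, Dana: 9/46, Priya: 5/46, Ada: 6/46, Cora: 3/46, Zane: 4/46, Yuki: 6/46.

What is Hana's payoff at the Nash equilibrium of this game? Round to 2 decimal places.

Player j's private return per contributed unit is 5.3 × (j's share). Contributing is weakly dominant for j when that share is at least 1/5.3 = 0.1887, and contributing 0 is dominant otherwise.
Dana alone (share 9/46) is above the threshold, contributing 15; the remaining 9 contribute 0. Total contributed: 15.
Hana keeps 15 and receives 5.3 × 15 × 8/46 = 13.83 from the mitigation fund, for a payoff of 28.83.

28.83 billion dollars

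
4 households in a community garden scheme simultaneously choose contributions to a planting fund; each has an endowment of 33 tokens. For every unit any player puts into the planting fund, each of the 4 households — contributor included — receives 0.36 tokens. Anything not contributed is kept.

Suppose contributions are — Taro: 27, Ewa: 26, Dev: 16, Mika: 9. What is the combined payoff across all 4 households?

166.32 tokens

Total contributed: 27 + 26 + 16 + 9 = 78; total kept: 4 × 33 − 78 = 54.
The planting fund pays out 0.36 × 4 × 78 = 112.32 in aggregate.
Group total = 54 + 112.32 = 166.32.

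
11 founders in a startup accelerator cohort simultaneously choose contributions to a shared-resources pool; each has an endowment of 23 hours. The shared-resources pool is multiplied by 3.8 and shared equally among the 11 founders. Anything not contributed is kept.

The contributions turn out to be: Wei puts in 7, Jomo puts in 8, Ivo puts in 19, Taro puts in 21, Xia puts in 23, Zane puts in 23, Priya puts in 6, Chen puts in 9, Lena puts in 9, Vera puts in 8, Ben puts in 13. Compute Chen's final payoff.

64.44 hours

Total contributed: 7 + 8 + 19 + 21 + 23 + 23 + 6 + 9 + 9 + 8 + 13 = 146.
Each receives 3.8 × 146 / 11 = 50.44 from the shared-resources pool.
Chen keeps 23 − 9 = 14, so Chen's payoff is 14 + 50.44 = 64.44.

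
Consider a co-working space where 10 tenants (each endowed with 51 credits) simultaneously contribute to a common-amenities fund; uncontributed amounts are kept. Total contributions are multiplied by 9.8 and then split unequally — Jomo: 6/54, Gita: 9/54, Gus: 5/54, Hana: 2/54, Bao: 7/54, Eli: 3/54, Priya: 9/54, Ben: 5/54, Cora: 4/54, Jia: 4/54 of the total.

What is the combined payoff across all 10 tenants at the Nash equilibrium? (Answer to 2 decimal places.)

2305.20 credits

A player with share s gets back 9.8·s per unit contributed, so full contribution is dominant for anyone with s > 1/9.8 = 0.1020 and zero contribution is dominant for anyone below.
The shares above 0.1020 belong to Jomo, Gita, Bao and Priya, contributing 51 each; the remaining 6 contribute 0. Total contributed: 204.
The common-amenities fund pays out 9.8 × 204 = 1999.20 in total (split across the unequal shares, but the aggregate is all that matters for the group sum).
The 6 free-riders keep 51 each, adding 306. Group total = 306 + 1999.20 = 2305.20.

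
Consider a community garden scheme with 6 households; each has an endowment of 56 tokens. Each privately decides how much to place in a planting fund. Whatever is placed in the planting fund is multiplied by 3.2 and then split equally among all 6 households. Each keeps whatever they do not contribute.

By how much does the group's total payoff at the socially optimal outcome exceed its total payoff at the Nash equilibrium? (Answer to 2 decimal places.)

Each contributed unit returns 3.2/6 = 0.5333 to its contributor — below 1 — so contributing 0 is dominant for every player. At the Nash equilibrium everyone keeps their 56, and the group total is 6 × 56 = 336.
Each contributed unit returns 3.200 to the group as a whole (0.5333 to each of 6 players), which exceeds 1, so the social optimum is full contribution: group total = 3.200 × 336 = 1075.20.
Efficiency loss = 1075.20 − 336 = 739.20.

739.20 tokens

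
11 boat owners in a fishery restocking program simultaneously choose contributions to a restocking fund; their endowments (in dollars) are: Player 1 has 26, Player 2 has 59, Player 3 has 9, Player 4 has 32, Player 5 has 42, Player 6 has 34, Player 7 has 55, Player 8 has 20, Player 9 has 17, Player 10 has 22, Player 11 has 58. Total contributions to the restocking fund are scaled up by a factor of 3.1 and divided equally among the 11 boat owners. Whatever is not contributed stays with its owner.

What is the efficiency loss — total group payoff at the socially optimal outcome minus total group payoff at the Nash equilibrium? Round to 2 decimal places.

785.40 dollars

The private return per contributed unit is 3.1/11 = 0.2818 < 1 for every player regardless of endowment, so the Nash equilibrium is zero contribution and the group total is Σ E_j = 26 + 59 + 9 + 32 + 42 + 34 + 55 + 20 + 17 + 22 + 58 = 374.
Each contributed unit returns 3.100 to the group, so the social optimum is full contribution by everyone: group total = 3.100 × 374 = 1159.40.
Efficiency loss = (3.100 − 1) × 374 = 785.40.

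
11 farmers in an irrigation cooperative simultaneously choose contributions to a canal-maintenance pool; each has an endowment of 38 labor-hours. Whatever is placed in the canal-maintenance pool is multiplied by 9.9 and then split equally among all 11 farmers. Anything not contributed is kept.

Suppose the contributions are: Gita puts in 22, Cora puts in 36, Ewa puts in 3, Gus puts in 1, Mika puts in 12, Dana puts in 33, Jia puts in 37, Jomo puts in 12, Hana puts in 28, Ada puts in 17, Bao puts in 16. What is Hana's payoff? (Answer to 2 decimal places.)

205.30 labor-hours

Total contributed: 22 + 36 + 3 + 1 + 12 + 33 + 37 + 12 + 28 + 17 + 16 = 217.
Each receives 9.9 × 217 / 11 = 195.30 from the canal-maintenance pool.
Hana keeps 38 − 28 = 10, so Hana's payoff is 10 + 195.30 = 205.30.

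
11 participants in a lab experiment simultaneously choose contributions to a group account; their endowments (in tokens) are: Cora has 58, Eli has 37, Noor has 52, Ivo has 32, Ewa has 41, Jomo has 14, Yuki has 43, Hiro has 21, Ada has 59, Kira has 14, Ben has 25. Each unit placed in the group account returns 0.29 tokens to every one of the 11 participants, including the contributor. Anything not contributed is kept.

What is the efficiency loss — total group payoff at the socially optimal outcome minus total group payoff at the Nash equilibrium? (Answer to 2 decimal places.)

867.24 tokens

The private return per contributed unit is 0.29 < 1 for everyone, so the Nash equilibrium is zero contribution and the group total is Σ E_j = 58 + 37 + 52 + 32 + 41 + 14 + 43 + 21 + 59 + 14 + 25 = 396.
Each contributed unit returns 3.190 to the group, so the social optimum is full contribution by everyone: group total = 3.190 × 396 = 1263.24.
Efficiency loss = (3.190 − 1) × 396 = 867.24.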